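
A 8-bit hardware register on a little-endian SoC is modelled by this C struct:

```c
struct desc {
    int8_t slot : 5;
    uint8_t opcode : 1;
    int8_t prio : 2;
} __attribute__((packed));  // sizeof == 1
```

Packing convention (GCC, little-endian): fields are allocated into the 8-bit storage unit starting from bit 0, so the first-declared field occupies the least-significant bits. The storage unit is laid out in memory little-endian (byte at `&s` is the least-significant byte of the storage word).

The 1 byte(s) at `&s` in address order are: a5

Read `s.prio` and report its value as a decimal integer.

-2

[0]=0xa5 (little-endian) → word 0xa5
slot [0+:5] = (word>>0) & 0x1f = 5
opcode [5+:1] = (word>>5) & 0x1 = 1
prio [6+:2] = (word>>6) & 0x3 = 2  ←
prio signed 2b, MSB=1: 2 - 4 = -2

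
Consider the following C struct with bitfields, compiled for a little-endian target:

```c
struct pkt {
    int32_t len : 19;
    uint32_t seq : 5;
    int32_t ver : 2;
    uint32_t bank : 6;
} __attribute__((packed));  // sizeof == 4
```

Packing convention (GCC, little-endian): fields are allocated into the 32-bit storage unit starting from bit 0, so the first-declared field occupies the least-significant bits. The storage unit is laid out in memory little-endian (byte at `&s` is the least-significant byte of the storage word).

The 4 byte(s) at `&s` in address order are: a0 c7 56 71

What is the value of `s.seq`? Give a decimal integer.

[0]=0xa0 [1]=0xc7 [2]=0x56 [3]=0x71 (little-endian) → word 0x7156c7a0
len:19 @ bit 0 → (0x7156c7a0>>0)&0x7ffff = 0x6c7a0
seq:5 @ bit 19 → (0x7156c7a0>>19)&0x1f = 0xa  ←
ver:2 @ bit 24 → (0x7156c7a0>>24)&0x3 = 0x1
bank:6 @ bit 26 → (0x7156c7a0>>26)&0x3f = 0x1c

10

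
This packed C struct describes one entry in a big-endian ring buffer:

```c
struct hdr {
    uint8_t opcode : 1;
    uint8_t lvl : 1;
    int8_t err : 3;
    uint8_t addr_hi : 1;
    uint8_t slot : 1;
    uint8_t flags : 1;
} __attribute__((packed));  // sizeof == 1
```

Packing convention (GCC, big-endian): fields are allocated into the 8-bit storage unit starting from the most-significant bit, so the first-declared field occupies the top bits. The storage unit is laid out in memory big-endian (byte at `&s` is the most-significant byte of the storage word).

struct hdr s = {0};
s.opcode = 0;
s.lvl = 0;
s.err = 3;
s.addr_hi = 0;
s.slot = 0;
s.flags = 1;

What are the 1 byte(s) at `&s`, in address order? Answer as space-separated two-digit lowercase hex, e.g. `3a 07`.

19

[7+:1] opcode=0 & 0x1 = 0x0; word=0x00
[6+:1] lvl=0 & 0x1 = 0x0; word=0x00
[3+:3] err=3 & 0x7 = 0x3; word=0x18
[2+:1] addr_hi=0 & 0x1 = 0x0; word=0x18
[1+:1] slot=0 & 0x1 = 0x0; word=0x18
[0+:1] flags=1 & 0x1 = 0x1; word=0x19
word = 0x19 → big-endian bytes:
  [0]=0x19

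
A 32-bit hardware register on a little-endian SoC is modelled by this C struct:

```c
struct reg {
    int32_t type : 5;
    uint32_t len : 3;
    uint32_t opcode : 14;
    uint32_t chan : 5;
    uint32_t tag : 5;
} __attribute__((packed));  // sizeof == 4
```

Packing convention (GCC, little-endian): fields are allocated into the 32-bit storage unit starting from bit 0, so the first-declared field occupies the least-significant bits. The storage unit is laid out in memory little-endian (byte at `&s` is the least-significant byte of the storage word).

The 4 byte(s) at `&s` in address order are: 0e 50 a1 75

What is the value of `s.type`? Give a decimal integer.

[0]=0x0e [1]=0x50 [2]=0xa1 [3]=0x75 (little-endian) → word 0x75a1500e
type [0+:5] = (word>>0) & 0x1f = 14  ←
len [5+:3] = (word>>5) & 0x7 = 0
opcode [8+:14] = (word>>8) & 0x3fff = 8528
chan [22+:5] = (word>>22) & 0x1f = 22
tag [27+:5] = (word>>27) & 0x1f = 14
type signed 5b, MSB=0: value = 14

14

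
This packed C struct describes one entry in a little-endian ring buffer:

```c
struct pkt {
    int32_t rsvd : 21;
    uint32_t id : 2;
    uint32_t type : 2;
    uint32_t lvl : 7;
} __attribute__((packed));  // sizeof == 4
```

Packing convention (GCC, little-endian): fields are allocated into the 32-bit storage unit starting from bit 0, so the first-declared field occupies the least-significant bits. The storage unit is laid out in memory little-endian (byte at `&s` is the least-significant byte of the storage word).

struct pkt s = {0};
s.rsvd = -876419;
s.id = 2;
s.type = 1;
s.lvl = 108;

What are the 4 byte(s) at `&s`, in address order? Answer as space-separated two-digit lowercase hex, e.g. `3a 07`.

7d a0 d2 d8

rsvd:21 = -876419 → 0x12a07d << 0 → word 0x0012a07d
id:2 = 2 → 0x2 << 21 → word 0x0052a07d
type:2 = 1 → 0x1 << 23 → word 0x00d2a07d
lvl:7 = 108 → 0x6c << 25 → word 0xd8d2a07d
word = 0xd8d2a07d → little-endian bytes:
  [0]=0x7d  [1]=0xa0  [2]=0xd2  [3]=0xd8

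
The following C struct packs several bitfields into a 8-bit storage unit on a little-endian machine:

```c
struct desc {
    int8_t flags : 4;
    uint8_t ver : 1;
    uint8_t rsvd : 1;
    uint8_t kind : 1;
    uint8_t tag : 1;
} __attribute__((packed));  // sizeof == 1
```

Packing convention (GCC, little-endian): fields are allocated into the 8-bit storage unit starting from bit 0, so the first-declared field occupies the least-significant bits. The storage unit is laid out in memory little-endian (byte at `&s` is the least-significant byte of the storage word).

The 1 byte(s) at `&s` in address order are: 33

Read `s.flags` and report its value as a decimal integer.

3

[0]=0x33 (little-endian) → word 0x33
flags [0+:4] = (word>>0) & 0xf = 3  ←
ver [4+:1] = (word>>4) & 0x1 = 1
rsvd [5+:1] = (word>>5) & 0x1 = 1
kind [6+:1] = (word>>6) & 0x1 = 0
tag [7+:1] = (word>>7) & 0x1 = 0
flags signed 4b, MSB=0: value = 3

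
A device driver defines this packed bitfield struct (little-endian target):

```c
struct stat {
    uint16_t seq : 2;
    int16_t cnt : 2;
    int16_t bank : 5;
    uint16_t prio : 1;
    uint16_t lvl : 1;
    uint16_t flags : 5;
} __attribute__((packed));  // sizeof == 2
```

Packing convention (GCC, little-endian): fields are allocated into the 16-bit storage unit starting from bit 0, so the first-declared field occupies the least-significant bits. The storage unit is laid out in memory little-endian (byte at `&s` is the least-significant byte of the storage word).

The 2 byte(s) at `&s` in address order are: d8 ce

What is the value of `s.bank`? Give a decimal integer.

[0]=0xd8 [1]=0xce (little-endian) → word 0xced8
seq [0+:2] = (word>>0) & 0x3 = 0
cnt [2+:2] = (word>>2) & 0x3 = 2
bank [4+:5] = (word>>4) & 0x1f = 13  ←
prio [9+:1] = (word>>9) & 0x1 = 1
lvl [10+:1] = (word>>10) & 0x1 = 1
flags [11+:5] = (word>>11) & 0x1f = 25
bank signed 5b, MSB=0: value = 13

13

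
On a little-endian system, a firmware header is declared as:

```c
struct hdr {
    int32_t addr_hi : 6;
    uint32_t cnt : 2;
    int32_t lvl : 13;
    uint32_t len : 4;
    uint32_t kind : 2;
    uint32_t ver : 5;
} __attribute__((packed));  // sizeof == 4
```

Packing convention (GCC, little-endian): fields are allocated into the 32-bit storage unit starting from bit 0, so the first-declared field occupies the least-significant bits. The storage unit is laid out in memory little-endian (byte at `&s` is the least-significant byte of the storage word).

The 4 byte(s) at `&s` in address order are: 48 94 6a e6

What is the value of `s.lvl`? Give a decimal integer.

2708

[0]=0x48 [1]=0x94 [2]=0x6a [3]=0xe6 (little-endian) → word 0xe66a9448
addr_hi [0+:6] = (word>>0) & 0x3f = 8
cnt [6+:2] = (word>>6) & 0x3 = 1
lvl [8+:13] = (word>>8) & 0x1fff = 2708  ←
len [21+:4] = (word>>21) & 0xf = 3
kind [25+:2] = (word>>25) & 0x3 = 3
ver [27+:5] = (word>>27) & 0x1f = 28
lvl signed 13b, MSB=0: value = 2708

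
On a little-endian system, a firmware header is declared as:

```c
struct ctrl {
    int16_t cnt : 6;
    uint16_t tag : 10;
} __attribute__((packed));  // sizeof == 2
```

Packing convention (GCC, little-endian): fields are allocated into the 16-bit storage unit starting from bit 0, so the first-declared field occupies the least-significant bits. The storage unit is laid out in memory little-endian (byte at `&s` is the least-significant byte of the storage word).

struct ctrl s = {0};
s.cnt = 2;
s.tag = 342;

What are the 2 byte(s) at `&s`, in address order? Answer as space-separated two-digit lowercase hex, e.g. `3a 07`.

82 55

cnt:6 = 2 → 0x2 << 0 → word 0x0002
tag:10 = 342 → 0x156 << 6 → word 0x5582
word = 0x5582 → little-endian bytes:
  [0]=0x82  [1]=0x55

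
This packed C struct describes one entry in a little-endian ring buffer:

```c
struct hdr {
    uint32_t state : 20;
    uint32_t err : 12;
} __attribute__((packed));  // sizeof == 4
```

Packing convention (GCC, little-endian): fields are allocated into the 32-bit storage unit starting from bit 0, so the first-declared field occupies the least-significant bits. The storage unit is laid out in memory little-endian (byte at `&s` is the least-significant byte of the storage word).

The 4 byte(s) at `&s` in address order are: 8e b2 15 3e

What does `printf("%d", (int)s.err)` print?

993

[0]=0x8e [1]=0xb2 [2]=0x15 [3]=0x3e (little-endian) → word 0x3e15b28e
state [0+:20] = (word>>0) & 0xfffff = 373390
err [20+:12] = (word>>20) & 0xfff = 993  ←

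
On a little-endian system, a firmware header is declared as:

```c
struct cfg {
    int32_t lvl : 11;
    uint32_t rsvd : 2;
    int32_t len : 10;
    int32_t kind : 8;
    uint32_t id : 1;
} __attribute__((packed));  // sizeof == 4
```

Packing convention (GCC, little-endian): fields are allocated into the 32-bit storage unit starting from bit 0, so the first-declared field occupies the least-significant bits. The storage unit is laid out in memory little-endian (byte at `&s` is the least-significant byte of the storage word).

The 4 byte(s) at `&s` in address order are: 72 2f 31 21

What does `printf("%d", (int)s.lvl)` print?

[0]=0x72 [1]=0x2f [2]=0x31 [3]=0x21 (little-endian) → word 0x21312f72
lvl [0+:11] = (word>>0) & 0x7ff = 1906  ←
rsvd [11+:2] = (word>>11) & 0x3 = 1
len [13+:10] = (word>>13) & 0x3ff = 393
kind [23+:8] = (word>>23) & 0xff = 66
id [31+:1] = (word>>31) & 0x1 = 0
lvl signed 11b, MSB=1: 1906 - 2048 = -142

-142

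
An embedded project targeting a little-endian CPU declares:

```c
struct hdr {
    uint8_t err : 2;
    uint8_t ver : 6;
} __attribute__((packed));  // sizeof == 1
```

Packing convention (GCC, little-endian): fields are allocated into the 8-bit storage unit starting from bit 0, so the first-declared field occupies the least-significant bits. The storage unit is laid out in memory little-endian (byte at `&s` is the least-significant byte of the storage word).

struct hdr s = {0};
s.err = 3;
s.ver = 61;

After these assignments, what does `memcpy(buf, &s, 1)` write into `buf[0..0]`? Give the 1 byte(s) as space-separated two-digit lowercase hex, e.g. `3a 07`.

err (2b) val=3 bits=0x3 at bit 0: 0x03
ver (6b) val=61 bits=0x3d at bit 2: 0xf7
word = 0xf7 → little-endian bytes:
  [0]=0xf7

f7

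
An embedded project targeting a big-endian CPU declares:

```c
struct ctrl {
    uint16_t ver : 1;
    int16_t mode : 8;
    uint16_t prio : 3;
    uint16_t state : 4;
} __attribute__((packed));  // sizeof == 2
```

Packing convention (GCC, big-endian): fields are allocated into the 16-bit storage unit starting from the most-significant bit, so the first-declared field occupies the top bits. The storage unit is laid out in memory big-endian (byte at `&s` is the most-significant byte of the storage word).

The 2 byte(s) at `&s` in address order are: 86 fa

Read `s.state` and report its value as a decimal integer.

10

[0]=0x86 [1]=0xfa (big-endian) → word 0x86fa
ver:1 @ bit 15 → (0x86fa>>15)&0x1 = 0x1
mode:8 @ bit 7 → (0x86fa>>7)&0xff = 0xd
prio:3 @ bit 4 → (0x86fa>>4)&0x7 = 0x7
state:4 @ bit 0 → (0x86fa>>0)&0xf = 0xa  ←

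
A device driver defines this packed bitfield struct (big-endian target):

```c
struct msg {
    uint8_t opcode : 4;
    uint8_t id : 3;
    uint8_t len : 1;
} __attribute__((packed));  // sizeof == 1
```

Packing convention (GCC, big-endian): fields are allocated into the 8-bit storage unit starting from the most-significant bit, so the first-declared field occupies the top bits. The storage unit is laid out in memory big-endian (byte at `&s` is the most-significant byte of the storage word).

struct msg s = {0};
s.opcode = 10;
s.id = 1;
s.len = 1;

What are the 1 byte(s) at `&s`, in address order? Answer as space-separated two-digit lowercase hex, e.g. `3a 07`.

a3

opcode (4b) val=10 bits=0xa at bit 4: 0xa0
id (3b) val=1 bits=0x1 at bit 1: 0xa2
len (1b) val=1 bits=0x1 at bit 0: 0xa3
word = 0xa3 → big-endian bytes:
  [0]=0xa3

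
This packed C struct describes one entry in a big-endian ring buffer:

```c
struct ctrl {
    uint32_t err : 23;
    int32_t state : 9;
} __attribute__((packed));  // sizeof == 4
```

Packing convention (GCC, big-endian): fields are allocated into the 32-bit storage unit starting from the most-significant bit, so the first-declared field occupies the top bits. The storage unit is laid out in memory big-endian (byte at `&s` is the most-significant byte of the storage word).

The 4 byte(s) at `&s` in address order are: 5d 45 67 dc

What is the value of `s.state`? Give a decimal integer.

[0]=0x5d [1]=0x45 [2]=0x67 [3]=0xdc (big-endian) → word 0x5d4567dc
err [9+:23] = (word>>9) & 0x7fffff = 3056307
state [0+:9] = (word>>0) & 0x1ff = 476  ←
state signed 9b, MSB=1: 476 - 512 = -36

-36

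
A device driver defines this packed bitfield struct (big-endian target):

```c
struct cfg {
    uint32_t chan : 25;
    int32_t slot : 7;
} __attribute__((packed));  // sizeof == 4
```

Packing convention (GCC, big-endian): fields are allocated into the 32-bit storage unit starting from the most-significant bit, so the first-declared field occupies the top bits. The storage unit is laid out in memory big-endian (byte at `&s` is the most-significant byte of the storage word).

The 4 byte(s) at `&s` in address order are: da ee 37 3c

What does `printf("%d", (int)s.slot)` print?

60

[0]=0xda [1]=0xee [2]=0x37 [3]=0x3c (big-endian) → word 0xdaee373c
chan:25 @ bit 7 → (0xdaee373c>>7)&0x1ffffff = 0x1b5dc6e
slot:7 @ bit 0 → (0xdaee373c>>0)&0x7f = 0x3c  ←
slot signed 7b, MSB=0: value = 60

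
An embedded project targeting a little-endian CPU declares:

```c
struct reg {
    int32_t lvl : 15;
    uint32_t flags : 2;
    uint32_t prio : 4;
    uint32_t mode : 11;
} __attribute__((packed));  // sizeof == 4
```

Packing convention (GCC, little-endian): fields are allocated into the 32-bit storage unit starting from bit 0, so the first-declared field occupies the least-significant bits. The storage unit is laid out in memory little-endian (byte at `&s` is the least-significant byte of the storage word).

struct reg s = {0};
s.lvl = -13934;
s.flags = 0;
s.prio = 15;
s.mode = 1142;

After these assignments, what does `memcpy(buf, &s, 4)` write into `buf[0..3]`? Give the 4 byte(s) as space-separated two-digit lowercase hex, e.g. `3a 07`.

92 49 de 8e

[0+:15] lvl=-13934 & 0x7fff = 0x4992; word=0x00004992
[15+:2] flags=0 & 0x3 = 0x0; word=0x00004992
[17+:4] prio=15 & 0xf = 0xf; word=0x001e4992
[21+:11] mode=1142 & 0x7ff = 0x476; word=0x8ede4992
word = 0x8ede4992 → little-endian bytes:
  [0]=0x92  [1]=0x49  [2]=0xde  [3]=0x8e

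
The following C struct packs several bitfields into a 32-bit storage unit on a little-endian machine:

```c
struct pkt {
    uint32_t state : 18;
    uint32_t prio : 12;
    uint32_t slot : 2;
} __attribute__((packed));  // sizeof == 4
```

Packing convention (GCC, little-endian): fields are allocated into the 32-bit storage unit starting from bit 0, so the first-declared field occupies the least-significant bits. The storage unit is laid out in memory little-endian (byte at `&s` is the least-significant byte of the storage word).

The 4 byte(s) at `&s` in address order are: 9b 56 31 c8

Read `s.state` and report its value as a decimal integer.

87707

[0]=0x9b [1]=0x56 [2]=0x31 [3]=0xc8 (little-endian) → word 0xc831569b
state:18 @ bit 0 → (0xc831569b>>0)&0x3ffff = 0x1569b  ←
prio:12 @ bit 18 → (0xc831569b>>18)&0xfff = 0x20c
slot:2 @ bit 30 → (0xc831569b>>30)&0x3 = 0x3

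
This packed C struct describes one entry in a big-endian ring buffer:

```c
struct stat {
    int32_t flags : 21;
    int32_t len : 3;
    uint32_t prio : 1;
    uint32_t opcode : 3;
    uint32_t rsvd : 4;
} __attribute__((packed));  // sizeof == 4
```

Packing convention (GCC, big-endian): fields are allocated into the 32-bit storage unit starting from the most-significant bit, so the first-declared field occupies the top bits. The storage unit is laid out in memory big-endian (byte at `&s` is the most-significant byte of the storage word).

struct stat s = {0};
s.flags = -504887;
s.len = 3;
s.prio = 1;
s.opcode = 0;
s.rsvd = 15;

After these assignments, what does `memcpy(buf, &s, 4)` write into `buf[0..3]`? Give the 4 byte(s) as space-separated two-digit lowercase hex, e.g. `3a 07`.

c2 5e 4b 8f

[11+:21] flags=-504887 & 0x1fffff = 0x184bc9; word=0xc25e4800
[8+:3] len=3 & 0x7 = 0x3; word=0xc25e4b00
[7+:1] prio=1 & 0x1 = 0x1; word=0xc25e4b80
[4+:3] opcode=0 & 0x7 = 0x0; word=0xc25e4b80
[0+:4] rsvd=15 & 0xf = 0xf; word=0xc25e4b8f
word = 0xc25e4b8f → big-endian bytes:
  [0]=0xc2  [1]=0x5e  [2]=0x4b  [3]=0x8f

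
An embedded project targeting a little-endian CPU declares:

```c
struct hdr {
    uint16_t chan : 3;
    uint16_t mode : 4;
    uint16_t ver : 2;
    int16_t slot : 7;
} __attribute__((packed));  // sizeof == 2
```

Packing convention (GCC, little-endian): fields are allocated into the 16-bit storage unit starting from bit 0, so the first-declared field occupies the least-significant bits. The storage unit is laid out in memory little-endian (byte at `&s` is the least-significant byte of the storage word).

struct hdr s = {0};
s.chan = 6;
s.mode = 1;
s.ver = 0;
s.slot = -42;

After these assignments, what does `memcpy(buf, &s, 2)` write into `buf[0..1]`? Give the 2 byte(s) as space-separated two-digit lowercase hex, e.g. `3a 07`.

0e ac

[0+:3] chan=6 & 0x7 = 0x6; word=0x0006
[3+:4] mode=1 & 0xf = 0x1; word=0x000e
[7+:2] ver=0 & 0x3 = 0x0; word=0x000e
[9+:7] slot=-42 & 0x7f = 0x56; word=0xac0e
word = 0xac0e → little-endian bytes:
  [0]=0x0e  [1]=0xac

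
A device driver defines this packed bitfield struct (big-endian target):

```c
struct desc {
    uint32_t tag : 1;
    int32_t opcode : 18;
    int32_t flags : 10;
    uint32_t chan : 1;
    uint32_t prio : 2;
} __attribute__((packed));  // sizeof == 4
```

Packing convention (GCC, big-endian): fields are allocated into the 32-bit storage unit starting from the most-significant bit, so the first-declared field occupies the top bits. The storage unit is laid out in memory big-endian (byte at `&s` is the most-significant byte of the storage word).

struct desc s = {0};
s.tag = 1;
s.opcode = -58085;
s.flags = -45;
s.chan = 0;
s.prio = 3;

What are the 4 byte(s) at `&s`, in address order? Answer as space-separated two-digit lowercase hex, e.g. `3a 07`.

e3 a3 7e 9b

[31+:1] tag=1 & 0x1 = 0x1; word=0x80000000
[13+:18] opcode=-58085 & 0x3ffff = 0x31d1b; word=0xe3a36000
[3+:10] flags=-45 & 0x3ff = 0x3d3; word=0xe3a37e98
[2+:1] chan=0 & 0x1 = 0x0; word=0xe3a37e98
[0+:2] prio=3 & 0x3 = 0x3; word=0xe3a37e9b
word = 0xe3a37e9b → big-endian bytes:
  [0]=0xe3  [1]=0xa3  [2]=0x7e  [3]=0x9b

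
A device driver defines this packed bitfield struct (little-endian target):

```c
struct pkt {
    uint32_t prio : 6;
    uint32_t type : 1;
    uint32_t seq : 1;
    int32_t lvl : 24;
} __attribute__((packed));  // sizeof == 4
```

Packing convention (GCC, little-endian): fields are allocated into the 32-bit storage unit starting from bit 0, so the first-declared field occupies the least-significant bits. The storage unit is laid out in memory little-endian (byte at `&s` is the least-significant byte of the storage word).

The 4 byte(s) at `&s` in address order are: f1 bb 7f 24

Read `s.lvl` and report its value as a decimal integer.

[0]=0xf1 [1]=0xbb [2]=0x7f [3]=0x24 (little-endian) → word 0x247fbbf1
prio [0+:6] = (word>>0) & 0x3f = 49
type [6+:1] = (word>>6) & 0x1 = 1
seq [7+:1] = (word>>7) & 0x1 = 1
lvl [8+:24] = (word>>8) & 0xffffff = 2391995  ←
lvl signed 24b, MSB=0: value = 2391995

2391995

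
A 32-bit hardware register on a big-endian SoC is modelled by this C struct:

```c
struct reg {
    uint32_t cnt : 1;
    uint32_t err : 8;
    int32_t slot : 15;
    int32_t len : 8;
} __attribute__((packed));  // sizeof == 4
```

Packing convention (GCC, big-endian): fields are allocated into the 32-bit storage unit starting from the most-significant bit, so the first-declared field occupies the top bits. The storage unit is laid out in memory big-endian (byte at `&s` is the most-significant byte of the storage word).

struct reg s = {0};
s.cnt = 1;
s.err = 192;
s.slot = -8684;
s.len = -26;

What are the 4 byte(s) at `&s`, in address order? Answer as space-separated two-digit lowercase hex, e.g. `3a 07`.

e0 5e 14 e6

cnt (1b) val=1 bits=0x1 at bit 31: 0x80000000
err (8b) val=192 bits=0xc0 at bit 23: 0xe0000000
slot (15b) val=-8684 bits=0x5e14 at bit 8: 0xe05e1400
len (8b) val=-26 bits=0xe6 at bit 0: 0xe05e14e6
word = 0xe05e14e6 → big-endian bytes:
  [0]=0xe0  [1]=0x5e  [2]=0x14  [3]=0xe6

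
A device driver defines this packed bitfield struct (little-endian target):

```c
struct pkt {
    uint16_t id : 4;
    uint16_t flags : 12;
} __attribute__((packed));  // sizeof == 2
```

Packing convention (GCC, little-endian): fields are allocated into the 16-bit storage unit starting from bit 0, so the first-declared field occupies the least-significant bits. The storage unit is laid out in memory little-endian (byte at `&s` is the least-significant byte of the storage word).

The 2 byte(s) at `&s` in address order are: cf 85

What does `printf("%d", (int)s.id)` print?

[0]=0xcf [1]=0x85 (little-endian) → word 0x85cf
id:4 @ bit 0 → (0x85cf>>0)&0xf = 0xf  ←
flags:12 @ bit 4 → (0x85cf>>4)&0xfff = 0x85c

15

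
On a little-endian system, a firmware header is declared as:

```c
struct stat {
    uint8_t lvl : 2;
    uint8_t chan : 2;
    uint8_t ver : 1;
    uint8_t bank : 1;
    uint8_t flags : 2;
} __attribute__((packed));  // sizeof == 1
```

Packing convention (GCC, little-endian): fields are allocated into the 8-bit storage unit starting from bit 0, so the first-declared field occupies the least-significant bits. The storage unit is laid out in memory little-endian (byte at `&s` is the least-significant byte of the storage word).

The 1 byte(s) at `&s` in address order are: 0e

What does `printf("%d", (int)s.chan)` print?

[0]=0x0e (little-endian) → word 0x0e
lvl [0+:2] = (word>>0) & 0x3 = 2
chan [2+:2] = (word>>2) & 0x3 = 3  ←
ver [4+:1] = (word>>4) & 0x1 = 0
bank [5+:1] = (word>>5) & 0x1 = 0
flags [6+:2] = (word>>6) & 0x3 = 0

3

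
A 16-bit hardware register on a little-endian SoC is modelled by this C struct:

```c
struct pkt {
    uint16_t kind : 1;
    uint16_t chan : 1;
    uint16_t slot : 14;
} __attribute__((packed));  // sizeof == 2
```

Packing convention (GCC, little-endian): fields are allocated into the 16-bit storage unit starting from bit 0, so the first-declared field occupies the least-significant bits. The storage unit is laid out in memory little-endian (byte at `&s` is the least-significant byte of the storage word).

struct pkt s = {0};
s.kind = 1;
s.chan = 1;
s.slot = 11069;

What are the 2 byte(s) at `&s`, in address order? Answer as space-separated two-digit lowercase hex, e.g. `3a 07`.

[0+:1] kind=1 & 0x1 = 0x1; word=0x0001
[1+:1] chan=1 & 0x1 = 0x1; word=0x0003
[2+:14] slot=11069 & 0x3fff = 0x2b3d; word=0xacf7
word = 0xacf7 → little-endian bytes:
  [0]=0xf7  [1]=0xac

f7 ac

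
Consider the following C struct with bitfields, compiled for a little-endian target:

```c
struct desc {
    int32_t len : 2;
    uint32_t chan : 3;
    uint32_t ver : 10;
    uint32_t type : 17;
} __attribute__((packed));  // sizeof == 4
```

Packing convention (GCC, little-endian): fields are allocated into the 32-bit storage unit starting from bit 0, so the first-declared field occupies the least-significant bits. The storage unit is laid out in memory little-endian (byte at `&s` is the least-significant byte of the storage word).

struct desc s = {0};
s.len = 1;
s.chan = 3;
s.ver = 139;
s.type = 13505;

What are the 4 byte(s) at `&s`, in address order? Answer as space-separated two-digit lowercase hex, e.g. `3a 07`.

6d 91 60 1a

[0+:2] len=1 & 0x3 = 0x1; word=0x00000001
[2+:3] chan=3 & 0x7 = 0x3; word=0x0000000d
[5+:10] ver=139 & 0x3ff = 0x8b; word=0x0000116d
[15+:17] type=13505 & 0x1ffff = 0x34c1; word=0x1a60916d
word = 0x1a60916d → little-endian bytes:
  [0]=0x6d  [1]=0x91  [2]=0x60  [3]=0x1a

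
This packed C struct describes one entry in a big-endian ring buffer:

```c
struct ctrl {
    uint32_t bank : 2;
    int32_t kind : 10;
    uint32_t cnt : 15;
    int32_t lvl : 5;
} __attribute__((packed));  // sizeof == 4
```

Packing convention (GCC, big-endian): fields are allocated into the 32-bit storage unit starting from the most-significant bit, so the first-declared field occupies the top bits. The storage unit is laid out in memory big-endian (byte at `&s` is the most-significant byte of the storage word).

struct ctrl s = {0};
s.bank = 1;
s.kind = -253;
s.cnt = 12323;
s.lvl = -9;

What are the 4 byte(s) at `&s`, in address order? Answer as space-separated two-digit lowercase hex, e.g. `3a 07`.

bank:2 = 1 → 0x1 << 30 → word 0x40000000
kind:10 = -253 → 0x303 << 20 → word 0x70300000
cnt:15 = 12323 → 0x3023 << 5 → word 0x70360460
lvl:5 = -9 → 0x17 << 0 → word 0x70360477
word = 0x70360477 → big-endian bytes:
  [0]=0x70  [1]=0x36  [2]=0x04  [3]=0x77

70 36 04 77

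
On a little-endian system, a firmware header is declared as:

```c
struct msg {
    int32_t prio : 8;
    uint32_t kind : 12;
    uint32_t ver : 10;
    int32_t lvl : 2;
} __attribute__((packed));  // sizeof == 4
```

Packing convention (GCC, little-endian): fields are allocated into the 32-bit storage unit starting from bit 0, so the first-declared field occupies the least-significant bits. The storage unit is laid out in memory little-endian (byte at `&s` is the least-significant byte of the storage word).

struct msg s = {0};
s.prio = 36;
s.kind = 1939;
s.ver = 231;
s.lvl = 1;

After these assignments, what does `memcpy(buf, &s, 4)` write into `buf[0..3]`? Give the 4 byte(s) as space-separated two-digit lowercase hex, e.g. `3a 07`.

24 93 77 4e

prio:8 = 36 → 0x24 << 0 → word 0x00000024
kind:12 = 1939 → 0x793 << 8 → word 0x00079324
ver:10 = 231 → 0xe7 << 20 → word 0x0e779324
lvl:2 = 1 → 0x1 << 30 → word 0x4e779324
word = 0x4e779324 → little-endian bytes:
  [0]=0x24  [1]=0x93  [2]=0x77  [3]=0x4e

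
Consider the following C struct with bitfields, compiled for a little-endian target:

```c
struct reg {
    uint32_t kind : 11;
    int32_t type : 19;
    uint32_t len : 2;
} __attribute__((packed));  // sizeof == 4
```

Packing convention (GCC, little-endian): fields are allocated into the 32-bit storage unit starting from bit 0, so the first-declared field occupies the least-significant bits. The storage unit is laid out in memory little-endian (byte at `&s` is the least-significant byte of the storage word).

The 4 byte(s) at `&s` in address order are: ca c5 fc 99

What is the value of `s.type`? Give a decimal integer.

212888

[0]=0xca [1]=0xc5 [2]=0xfc [3]=0x99 (little-endian) → word 0x99fcc5ca
kind [0+:11] = (word>>0) & 0x7ff = 1482
type [11+:19] = (word>>11) & 0x7ffff = 212888  ←
len [30+:2] = (word>>30) & 0x3 = 2
type signed 19b, MSB=0: value = 212888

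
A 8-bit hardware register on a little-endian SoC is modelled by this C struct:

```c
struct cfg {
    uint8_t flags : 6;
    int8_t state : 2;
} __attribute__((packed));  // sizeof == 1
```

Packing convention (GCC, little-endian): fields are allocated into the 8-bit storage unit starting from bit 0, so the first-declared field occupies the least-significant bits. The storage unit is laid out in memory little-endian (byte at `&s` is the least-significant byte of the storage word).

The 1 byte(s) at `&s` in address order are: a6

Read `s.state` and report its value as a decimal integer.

[0]=0xa6 (little-endian) → word 0xa6
flags [0+:6] = (word>>0) & 0x3f = 38
state [6+:2] = (word>>6) & 0x3 = 2  ←
state signed 2b, MSB=1: 2 - 4 = -2

-2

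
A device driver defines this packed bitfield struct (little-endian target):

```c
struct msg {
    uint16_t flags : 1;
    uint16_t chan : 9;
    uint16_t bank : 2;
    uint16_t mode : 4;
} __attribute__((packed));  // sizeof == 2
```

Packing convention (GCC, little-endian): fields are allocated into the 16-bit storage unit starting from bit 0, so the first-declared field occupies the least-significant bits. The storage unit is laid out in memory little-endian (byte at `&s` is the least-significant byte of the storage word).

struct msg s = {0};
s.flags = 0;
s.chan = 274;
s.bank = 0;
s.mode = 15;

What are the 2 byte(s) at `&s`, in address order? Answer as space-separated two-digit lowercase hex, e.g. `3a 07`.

[0+:1] flags=0 & 0x1 = 0x0; word=0x0000
[1+:9] chan=274 & 0x1ff = 0x112; word=0x0224
[10+:2] bank=0 & 0x3 = 0x0; word=0x0224
[12+:4] mode=15 & 0xf = 0xf; word=0xf224
word = 0xf224 → little-endian bytes:
  [0]=0x24  [1]=0xf2

24 f2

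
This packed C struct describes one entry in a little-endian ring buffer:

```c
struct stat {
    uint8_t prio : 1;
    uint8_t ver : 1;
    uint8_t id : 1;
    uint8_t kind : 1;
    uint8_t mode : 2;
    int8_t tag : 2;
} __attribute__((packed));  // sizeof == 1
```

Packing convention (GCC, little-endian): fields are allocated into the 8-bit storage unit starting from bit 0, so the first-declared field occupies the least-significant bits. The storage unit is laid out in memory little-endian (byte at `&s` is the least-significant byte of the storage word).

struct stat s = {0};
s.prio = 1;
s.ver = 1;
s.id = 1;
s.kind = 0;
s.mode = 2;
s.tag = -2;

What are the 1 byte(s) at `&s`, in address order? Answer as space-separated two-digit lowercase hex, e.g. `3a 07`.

a7

prio (1b) val=1 bits=0x1 at bit 0: 0x01
ver (1b) val=1 bits=0x1 at bit 1: 0x03
id (1b) val=1 bits=0x1 at bit 2: 0x07
kind (1b) val=0 bits=0x0 at bit 3: 0x07
mode (2b) val=2 bits=0x2 at bit 4: 0x27
tag (2b) val=-2 bits=0x2 at bit 6: 0xa7
word = 0xa7 → little-endian bytes:
  [0]=0xa7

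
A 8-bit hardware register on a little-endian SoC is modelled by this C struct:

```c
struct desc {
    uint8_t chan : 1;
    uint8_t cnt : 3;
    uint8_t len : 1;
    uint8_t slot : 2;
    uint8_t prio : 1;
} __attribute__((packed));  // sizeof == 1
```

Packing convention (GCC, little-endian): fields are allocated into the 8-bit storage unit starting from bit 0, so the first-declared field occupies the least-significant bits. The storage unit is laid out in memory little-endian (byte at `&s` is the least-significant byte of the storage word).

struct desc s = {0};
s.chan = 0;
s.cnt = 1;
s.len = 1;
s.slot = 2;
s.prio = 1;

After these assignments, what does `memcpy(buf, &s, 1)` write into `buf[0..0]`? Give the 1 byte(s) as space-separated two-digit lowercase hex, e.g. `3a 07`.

d2

chan:1 = 0 → 0x0 << 0 → word 0x00
cnt:3 = 1 → 0x1 << 1 → word 0x02
len:1 = 1 → 0x1 << 4 → word 0x12
slot:2 = 2 → 0x2 << 5 → word 0x52
prio:1 = 1 → 0x1 << 7 → word 0xd2
word = 0xd2 → little-endian bytes:
  [0]=0xd2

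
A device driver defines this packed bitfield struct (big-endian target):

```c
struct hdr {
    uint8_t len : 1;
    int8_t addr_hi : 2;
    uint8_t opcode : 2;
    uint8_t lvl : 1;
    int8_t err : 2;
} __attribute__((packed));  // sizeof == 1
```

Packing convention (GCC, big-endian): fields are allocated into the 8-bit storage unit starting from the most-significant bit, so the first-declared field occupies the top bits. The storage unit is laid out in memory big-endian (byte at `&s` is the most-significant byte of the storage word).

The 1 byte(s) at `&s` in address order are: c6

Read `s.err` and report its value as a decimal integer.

[0]=0xc6 (big-endian) → word 0xc6
len [7+:1] = (word>>7) & 0x1 = 1
addr_hi [5+:2] = (word>>5) & 0x3 = 2
opcode [3+:2] = (word>>3) & 0x3 = 0
lvl [2+:1] = (word>>2) & 0x1 = 1
err [0+:2] = (word>>0) & 0x3 = 2  ←
err signed 2b, MSB=1: 2 - 4 = -2

-2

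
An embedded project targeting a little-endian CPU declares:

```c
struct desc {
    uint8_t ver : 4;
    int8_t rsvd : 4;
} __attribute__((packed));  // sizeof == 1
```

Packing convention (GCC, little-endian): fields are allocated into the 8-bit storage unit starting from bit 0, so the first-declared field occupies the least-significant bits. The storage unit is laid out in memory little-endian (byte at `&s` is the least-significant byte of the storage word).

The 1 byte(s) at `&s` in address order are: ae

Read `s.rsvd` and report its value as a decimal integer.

[0]=0xae (little-endian) → word 0xae
ver [0+:4] = (word>>0) & 0xf = 14
rsvd [4+:4] = (word>>4) & 0xf = 10  ←
rsvd signed 4b, MSB=1: 10 - 16 = -6

-6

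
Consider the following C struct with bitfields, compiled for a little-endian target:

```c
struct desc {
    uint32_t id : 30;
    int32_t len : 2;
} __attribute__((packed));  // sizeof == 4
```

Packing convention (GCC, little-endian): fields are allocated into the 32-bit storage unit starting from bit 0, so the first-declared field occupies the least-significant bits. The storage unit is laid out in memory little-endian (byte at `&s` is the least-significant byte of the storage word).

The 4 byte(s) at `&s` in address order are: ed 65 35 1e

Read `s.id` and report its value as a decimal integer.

[0]=0xed [1]=0x65 [2]=0x35 [3]=0x1e (little-endian) → word 0x1e3565ed
id:30 @ bit 0 → (0x1e3565ed>>0)&0x3fffffff = 0x1e3565ed  ←
len:2 @ bit 30 → (0x1e3565ed>>30)&0x3 = 0x0

506815981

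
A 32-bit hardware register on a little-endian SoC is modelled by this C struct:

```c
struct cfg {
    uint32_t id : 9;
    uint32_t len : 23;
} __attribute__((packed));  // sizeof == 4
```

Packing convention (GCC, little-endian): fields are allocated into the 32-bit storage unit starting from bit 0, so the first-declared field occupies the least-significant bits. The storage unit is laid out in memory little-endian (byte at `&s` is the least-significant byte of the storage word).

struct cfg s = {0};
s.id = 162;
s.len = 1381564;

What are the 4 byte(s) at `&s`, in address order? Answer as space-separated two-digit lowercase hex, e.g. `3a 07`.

a2 78 29 2a

id:9 = 162 → 0xa2 << 0 → word 0x000000a2
len:23 = 1381564 → 0x1514bc << 9 → word 0x2a2978a2
word = 0x2a2978a2 → little-endian bytes:
  [0]=0xa2  [1]=0x78  [2]=0x29  [3]=0x2a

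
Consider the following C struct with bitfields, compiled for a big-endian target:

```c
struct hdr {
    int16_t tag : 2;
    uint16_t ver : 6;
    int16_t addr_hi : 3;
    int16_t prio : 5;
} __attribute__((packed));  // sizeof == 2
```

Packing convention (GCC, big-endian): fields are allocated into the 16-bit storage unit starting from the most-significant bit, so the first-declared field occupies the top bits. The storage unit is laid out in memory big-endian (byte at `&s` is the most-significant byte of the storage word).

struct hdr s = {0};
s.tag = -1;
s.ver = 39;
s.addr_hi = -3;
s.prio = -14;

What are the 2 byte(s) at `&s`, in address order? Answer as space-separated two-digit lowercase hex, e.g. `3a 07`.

tag:2 = -1 → 0x3 << 14 → word 0xc000
ver:6 = 39 → 0x27 << 8 → word 0xe700
addr_hi:3 = -3 → 0x5 << 5 → word 0xe7a0
prio:5 = -14 → 0x12 << 0 → word 0xe7b2
word = 0xe7b2 → big-endian bytes:
  [0]=0xe7  [1]=0xb2

e7 b2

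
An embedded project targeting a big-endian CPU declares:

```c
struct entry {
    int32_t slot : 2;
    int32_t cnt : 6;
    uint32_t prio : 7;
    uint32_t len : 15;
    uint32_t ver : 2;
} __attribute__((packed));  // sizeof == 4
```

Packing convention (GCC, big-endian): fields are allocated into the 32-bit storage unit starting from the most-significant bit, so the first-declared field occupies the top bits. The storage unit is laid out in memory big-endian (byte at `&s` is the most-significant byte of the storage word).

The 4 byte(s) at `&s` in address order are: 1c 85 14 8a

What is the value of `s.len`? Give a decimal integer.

[0]=0x1c [1]=0x85 [2]=0x14 [3]=0x8a (big-endian) → word 0x1c85148a
slot:2 @ bit 30 → (0x1c85148a>>30)&0x3 = 0x0
cnt:6 @ bit 24 → (0x1c85148a>>24)&0x3f = 0x1c
prio:7 @ bit 17 → (0x1c85148a>>17)&0x7f = 0x42
len:15 @ bit 2 → (0x1c85148a>>2)&0x7fff = 0x4522  ←
ver:2 @ bit 0 → (0x1c85148a>>0)&0x3 = 0x2

17698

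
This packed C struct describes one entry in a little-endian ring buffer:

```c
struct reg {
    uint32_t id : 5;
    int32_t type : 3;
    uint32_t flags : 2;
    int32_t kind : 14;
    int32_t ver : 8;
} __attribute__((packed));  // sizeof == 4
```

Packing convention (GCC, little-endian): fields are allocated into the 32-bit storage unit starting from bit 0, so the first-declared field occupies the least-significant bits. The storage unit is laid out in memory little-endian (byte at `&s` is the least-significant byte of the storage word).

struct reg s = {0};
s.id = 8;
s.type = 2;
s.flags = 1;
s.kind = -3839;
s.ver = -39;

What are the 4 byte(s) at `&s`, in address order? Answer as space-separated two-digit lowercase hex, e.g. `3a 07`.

48 05 c4 d9

[0+:5] id=8 & 0x1f = 0x8; word=0x00000008
[5+:3] type=2 & 0x7 = 0x2; word=0x00000048
[8+:2] flags=1 & 0x3 = 0x1; word=0x00000148
[10+:14] kind=-3839 & 0x3fff = 0x3101; word=0x00c40548
[24+:8] ver=-39 & 0xff = 0xd9; word=0xd9c40548
word = 0xd9c40548 → little-endian bytes:
  [0]=0x48  [1]=0x05  [2]=0xc4  [3]=0xd9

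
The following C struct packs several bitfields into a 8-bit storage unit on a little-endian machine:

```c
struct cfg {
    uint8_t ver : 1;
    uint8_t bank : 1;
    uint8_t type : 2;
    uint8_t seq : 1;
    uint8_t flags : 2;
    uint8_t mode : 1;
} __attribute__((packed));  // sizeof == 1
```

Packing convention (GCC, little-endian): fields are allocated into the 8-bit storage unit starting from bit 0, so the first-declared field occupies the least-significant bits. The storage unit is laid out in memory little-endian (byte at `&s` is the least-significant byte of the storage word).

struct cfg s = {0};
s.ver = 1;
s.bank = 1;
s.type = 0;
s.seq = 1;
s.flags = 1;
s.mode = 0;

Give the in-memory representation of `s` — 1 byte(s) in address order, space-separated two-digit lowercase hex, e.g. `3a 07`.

ver:1 = 1 → 0x1 << 0 → word 0x01
bank:1 = 1 → 0x1 << 1 → word 0x03
type:2 = 0 → 0x0 << 2 → word 0x03
seq:1 = 1 → 0x1 << 4 → word 0x13
flags:2 = 1 → 0x1 << 5 → word 0x33
mode:1 = 0 → 0x0 << 7 → word 0x33
word = 0x33 → little-endian bytes:
  [0]=0x33

33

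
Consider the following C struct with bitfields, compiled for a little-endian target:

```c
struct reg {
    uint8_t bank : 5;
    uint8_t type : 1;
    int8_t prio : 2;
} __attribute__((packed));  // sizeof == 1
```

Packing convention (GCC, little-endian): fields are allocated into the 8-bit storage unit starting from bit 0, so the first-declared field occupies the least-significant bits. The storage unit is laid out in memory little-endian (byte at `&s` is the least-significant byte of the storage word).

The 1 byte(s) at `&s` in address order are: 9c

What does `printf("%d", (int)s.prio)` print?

[0]=0x9c (little-endian) → word 0x9c
bank:5 @ bit 0 → (0x9c>>0)&0x1f = 0x1c
type:1 @ bit 5 → (0x9c>>5)&0x1 = 0x0
prio:2 @ bit 6 → (0x9c>>6)&0x3 = 0x2  ←
prio signed 2b, MSB=1: 2 - 4 = -2

-2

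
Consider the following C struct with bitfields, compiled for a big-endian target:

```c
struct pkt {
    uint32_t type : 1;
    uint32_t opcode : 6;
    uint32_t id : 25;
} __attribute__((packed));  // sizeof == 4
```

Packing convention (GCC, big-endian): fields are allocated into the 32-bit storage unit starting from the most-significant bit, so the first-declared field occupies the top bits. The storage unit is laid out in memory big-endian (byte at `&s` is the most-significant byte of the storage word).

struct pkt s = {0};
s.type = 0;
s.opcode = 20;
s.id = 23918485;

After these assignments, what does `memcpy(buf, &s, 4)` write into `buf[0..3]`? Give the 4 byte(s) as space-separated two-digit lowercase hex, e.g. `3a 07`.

type:1 = 0 → 0x0 << 31 → word 0x00000000
opcode:6 = 20 → 0x14 << 25 → word 0x28000000
id:25 = 23918485 → 0x16cf795 << 0 → word 0x296cf795
word = 0x296cf795 → big-endian bytes:
  [0]=0x29  [1]=0x6c  [2]=0xf7  [3]=0x95

29 6c f7 95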